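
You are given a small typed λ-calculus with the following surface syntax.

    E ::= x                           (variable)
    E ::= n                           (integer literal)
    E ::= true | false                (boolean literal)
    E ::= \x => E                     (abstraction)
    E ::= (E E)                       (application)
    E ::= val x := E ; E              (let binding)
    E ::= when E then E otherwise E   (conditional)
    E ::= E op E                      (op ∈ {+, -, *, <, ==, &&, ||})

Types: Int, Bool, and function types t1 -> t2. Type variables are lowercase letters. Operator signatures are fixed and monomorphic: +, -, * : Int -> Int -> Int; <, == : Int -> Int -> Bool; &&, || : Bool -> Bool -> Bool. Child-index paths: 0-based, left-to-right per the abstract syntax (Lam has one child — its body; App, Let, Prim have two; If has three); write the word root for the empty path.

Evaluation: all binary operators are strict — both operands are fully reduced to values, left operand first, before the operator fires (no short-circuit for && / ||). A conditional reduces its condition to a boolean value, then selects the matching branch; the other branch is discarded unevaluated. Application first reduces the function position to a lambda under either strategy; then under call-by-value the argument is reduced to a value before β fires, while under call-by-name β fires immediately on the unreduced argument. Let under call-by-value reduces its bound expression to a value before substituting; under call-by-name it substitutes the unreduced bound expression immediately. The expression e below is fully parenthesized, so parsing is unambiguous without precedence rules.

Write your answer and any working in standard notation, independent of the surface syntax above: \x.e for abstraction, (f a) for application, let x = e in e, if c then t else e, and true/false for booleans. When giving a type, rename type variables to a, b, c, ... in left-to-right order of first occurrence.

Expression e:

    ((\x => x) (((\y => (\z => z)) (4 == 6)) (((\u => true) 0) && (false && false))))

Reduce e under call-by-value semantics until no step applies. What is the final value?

Answer: false

Derivation:
step 0: ((\x.x) (((\y.(\z.z)) (4 == 6)) (((\u.true) 0) && (false && false))))
step 1: [delta@1.0.1] ((\x.x) (((\y.(\z.z)) false) (((\u.true) 0) && (false && false))))
step 2: [beta@1.0] ((\x.x) ((\z.z) (((\u.true) 0) && (false && false))))
step 3: [beta@1.1.0] ((\x.x) ((\z.z) (true && (false && false))))
step 4: [delta@1.1.1] ((\x.x) ((\z.z) (true && false)))
step 5: [delta@1.1] ((\x.x) ((\z.z) false))
step 6: [beta@1] ((\x.x) false)
step 7: [beta@root] false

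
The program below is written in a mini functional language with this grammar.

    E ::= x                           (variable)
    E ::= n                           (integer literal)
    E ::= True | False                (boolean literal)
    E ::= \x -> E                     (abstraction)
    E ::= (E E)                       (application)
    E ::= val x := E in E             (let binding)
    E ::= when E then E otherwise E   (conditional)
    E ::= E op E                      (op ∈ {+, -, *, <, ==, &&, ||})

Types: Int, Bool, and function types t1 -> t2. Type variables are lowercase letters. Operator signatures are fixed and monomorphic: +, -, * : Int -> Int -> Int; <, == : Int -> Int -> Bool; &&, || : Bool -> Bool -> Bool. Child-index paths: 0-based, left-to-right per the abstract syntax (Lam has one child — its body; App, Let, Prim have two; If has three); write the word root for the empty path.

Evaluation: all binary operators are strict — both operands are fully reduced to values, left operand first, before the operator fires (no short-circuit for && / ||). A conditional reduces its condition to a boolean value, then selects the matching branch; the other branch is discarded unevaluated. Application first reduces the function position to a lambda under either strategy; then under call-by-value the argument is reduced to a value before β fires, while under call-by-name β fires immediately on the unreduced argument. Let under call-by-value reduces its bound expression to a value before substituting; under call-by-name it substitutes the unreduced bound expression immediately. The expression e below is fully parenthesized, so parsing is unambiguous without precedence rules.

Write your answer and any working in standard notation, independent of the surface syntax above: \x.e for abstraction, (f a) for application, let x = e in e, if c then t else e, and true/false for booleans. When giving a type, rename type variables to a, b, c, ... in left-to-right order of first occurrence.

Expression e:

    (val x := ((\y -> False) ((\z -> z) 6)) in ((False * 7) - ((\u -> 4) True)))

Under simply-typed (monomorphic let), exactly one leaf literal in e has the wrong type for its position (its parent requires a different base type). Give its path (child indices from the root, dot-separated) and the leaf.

Answer: 1.0.0 : false

Trace:
\y._ : a -> Bool
z : b
\z._ : b -> b
  unify b -> b ~ Int -> c
  unify b ~ Int
  unify Int ~ c
_ _ : Int
  unify a -> Bool ~ Int -> d
  unify a ~ Int
  unify Bool ~ d
_ _ : Bool
let x : Bool
  unify Bool ~ Int
  FAIL: mismatch Bool ~ Int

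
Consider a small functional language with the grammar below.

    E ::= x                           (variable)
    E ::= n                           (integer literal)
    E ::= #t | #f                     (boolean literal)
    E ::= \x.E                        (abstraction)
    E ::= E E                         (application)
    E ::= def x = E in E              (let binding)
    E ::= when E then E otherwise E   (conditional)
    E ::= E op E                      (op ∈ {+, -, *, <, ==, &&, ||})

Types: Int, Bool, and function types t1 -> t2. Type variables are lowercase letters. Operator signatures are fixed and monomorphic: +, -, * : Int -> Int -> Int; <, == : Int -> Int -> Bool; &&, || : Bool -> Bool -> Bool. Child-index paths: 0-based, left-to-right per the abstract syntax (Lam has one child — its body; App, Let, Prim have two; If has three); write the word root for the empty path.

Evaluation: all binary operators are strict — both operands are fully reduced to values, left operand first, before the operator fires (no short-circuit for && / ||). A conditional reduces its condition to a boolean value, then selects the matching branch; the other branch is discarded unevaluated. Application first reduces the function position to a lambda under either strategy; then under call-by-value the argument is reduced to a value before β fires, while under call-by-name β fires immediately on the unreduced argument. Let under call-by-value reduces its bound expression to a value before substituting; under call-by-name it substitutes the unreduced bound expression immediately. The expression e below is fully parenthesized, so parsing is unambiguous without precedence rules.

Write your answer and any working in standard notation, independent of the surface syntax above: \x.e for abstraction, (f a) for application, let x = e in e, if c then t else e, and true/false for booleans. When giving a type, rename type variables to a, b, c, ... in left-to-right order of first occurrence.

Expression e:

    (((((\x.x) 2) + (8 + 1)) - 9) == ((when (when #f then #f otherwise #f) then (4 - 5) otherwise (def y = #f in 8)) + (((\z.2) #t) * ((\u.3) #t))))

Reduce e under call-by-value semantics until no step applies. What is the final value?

Answer: false

Derivation:
step 0: (((((\x.x) 2) + (8 + 1)) - 9) == ((if (if false then false else false) then (4 - 5) else (let y = false in 8)) + (((\z.2) true) * ((\u.3) true))))
step 1: [beta@0.0.0] (((2 + (8 + 1)) - 9) == ((if (if false then false else false) then (4 - 5) else (let y = false in 8)) + (((\z.2) true) * ((\u.3) true))))
step 2: [delta@0.0.1] (((2 + 9) - 9) == ((if (if false then false else false) then (4 - 5) else (let y = false in 8)) + (((\z.2) true) * ((\u.3) true))))
step 3: [delta@0.0] ((11 - 9) == ((if (if false then false else false) then (4 - 5) else (let y = false in 8)) + (((\z.2) true) * ((\u.3) true))))
step 4: [delta@0] (2 == ((if (if false then false else false) then (4 - 5) else (let y = false in 8)) + (((\z.2) true) * ((\u.3) true))))
step 5: [if@1.0.0] (2 == ((if false then (4 - 5) else (let y = false in 8)) + (((\z.2) true) * ((\u.3) true))))
step 6: [if@1.0] (2 == ((let y = false in 8) + (((\z.2) true) * ((\u.3) true))))
step 7: [let@1.0] (2 == (8 + (((\z.2) true) * ((\u.3) true))))
step 8: [beta@1.1.0] (2 == (8 + (2 * ((\u.3) true))))
step 9: [beta@1.1.1] (2 == (8 + (2 * 3)))
step 10: [delta@1.1] (2 == (8 + 6))
step 11: [delta@1] (2 == 14)
step 12: [delta@root] false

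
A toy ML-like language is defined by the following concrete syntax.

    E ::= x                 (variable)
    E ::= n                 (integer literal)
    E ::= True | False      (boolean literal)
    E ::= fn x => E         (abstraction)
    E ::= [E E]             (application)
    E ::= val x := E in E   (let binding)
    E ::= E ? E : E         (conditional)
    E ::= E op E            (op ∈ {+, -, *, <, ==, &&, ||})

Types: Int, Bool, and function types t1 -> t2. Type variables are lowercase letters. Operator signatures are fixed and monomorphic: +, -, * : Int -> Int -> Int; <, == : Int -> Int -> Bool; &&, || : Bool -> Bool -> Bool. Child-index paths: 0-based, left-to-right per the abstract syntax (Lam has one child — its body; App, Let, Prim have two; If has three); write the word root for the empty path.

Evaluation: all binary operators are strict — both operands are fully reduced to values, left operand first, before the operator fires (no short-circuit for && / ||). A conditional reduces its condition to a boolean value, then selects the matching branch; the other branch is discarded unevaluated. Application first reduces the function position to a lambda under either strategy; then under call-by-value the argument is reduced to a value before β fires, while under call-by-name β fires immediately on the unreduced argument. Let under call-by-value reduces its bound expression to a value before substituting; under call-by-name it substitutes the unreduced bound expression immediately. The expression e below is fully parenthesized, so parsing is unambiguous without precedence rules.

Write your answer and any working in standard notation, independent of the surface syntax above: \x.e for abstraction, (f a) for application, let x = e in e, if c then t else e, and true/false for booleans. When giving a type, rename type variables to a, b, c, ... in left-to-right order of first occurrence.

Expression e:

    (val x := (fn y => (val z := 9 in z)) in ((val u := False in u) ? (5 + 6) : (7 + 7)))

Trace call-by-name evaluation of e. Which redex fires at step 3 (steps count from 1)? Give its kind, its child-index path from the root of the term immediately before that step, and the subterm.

Answer: if at root : (if false then (5 + 6) else (7 + 7))

Working:
step 0: (let x = (\y.(let z = 9 in z)) in (if (let u = false in u) then (5 + 6) else (7 + 7)))
step 1: [let@root] (if (let u = false in u) then (5 + 6) else (7 + 7))
step 2: [let@0] (if false then (5 + 6) else (7 + 7))
step 3: [if@root] (7 + 7)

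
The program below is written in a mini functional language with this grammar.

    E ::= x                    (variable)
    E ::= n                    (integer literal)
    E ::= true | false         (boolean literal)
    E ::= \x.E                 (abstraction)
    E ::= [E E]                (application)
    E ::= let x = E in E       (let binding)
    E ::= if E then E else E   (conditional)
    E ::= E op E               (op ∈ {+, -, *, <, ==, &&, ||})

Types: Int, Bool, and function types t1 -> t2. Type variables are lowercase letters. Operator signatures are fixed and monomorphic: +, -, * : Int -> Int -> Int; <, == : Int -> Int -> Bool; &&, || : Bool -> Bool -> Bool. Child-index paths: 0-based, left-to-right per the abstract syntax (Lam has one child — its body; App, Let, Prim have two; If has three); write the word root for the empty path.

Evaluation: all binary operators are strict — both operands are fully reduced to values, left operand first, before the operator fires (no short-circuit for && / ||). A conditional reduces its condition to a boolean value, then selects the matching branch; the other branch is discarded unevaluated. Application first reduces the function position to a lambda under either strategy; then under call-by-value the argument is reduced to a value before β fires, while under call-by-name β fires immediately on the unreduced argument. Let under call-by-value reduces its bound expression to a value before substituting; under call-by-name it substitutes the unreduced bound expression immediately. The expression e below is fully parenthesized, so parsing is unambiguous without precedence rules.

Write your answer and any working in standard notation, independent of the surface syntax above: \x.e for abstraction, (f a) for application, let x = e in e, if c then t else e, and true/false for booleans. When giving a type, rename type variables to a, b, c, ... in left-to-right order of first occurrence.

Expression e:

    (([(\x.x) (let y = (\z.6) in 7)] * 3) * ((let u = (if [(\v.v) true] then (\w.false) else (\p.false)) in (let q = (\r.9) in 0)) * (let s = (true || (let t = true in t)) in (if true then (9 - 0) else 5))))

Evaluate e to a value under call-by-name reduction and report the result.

Trace:
step 0: ((((\x.x) (let y = (\z.6) in 7)) * 3) * ((let u = (if ((\v.v) true) then (\w.false) else (\p.false)) in (let q = (\r.9) in 0)) * (let s = (true || (let t = true in t)) in (if true then (9 - 0) else 5))))
step 1: [beta@0.0] (((let y = (\z.6) in 7) * 3) * ((let u = (if ((\v.v) true) then (\w.false) else (\p.false)) in (let q = (\r.9) in 0)) * (let s = (true || (let t = true in t)) in (if true then (9 - 0) else 5))))
step 2: [let@0.0] ((7 * 3) * ((let u = (if ((\v.v) true) then (\w.false) else (\p.false)) in (let q = (\r.9) in 0)) * (let s = (true || (let t = true in t)) in (if true then (9 - 0) else 5))))
step 3: [delta@0] (21 * ((let u = (if ((\v.v) true) then (\w.false) else (\p.false)) in (let q = (\r.9) in 0)) * (let s = (true || (let t = true in t)) in (if true then (9 - 0) else 5))))
step 4: [let@1.0] (21 * ((let q = (\r.9) in 0) * (let s = (true || (let t = true in t)) in (if true then (9 - 0) else 5))))
step 5: [let@1.0] (21 * (0 * (let s = (true || (let t = true in t)) in (if true then (9 - 0) else 5))))
step 6: [let@1.1] (21 * (0 * (if true then (9 - 0) else 5)))
step 7: [if@1.1] (21 * (0 * (9 - 0)))
step 8: [delta@1.1] (21 * (0 * 9))
step 9: [delta@1] (21 * 0)
step 10: [delta@root] 0

Answer: 0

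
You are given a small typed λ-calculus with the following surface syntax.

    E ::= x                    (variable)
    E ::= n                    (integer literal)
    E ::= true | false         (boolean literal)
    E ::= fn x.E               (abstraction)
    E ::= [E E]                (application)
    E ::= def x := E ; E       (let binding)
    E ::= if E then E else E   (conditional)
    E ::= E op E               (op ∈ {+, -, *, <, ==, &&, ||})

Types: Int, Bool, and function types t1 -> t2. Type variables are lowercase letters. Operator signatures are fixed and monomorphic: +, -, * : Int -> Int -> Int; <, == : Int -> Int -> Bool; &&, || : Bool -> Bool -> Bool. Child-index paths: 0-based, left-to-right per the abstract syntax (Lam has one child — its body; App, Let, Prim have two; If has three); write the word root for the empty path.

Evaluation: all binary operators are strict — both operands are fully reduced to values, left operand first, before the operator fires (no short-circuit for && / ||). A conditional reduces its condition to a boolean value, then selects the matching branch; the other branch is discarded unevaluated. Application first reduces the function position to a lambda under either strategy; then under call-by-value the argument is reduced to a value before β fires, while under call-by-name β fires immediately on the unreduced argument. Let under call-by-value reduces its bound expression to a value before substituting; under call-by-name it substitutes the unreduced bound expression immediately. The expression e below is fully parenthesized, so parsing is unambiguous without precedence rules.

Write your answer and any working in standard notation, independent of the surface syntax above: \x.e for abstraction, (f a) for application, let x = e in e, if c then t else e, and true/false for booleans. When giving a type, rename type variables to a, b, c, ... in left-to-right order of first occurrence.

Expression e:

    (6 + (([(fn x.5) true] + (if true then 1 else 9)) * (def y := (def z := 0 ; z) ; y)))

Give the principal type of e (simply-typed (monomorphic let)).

Answer: Int

Derivation:
  unify Int ~ Int
\x._ : a -> Int
  unify a -> Int ~ Bool -> b
  unify a ~ Bool
  unify Int ~ b
_ _ : Int
  unify Int ~ Int
  unify Bool ~ Bool
  unify Int ~ Int
  unify Int ~ Int
  unify Int ~ Int
let z : Int
z : Int
let y : Int
y : Int
  unify Int ~ Int
  unify Int ~ Int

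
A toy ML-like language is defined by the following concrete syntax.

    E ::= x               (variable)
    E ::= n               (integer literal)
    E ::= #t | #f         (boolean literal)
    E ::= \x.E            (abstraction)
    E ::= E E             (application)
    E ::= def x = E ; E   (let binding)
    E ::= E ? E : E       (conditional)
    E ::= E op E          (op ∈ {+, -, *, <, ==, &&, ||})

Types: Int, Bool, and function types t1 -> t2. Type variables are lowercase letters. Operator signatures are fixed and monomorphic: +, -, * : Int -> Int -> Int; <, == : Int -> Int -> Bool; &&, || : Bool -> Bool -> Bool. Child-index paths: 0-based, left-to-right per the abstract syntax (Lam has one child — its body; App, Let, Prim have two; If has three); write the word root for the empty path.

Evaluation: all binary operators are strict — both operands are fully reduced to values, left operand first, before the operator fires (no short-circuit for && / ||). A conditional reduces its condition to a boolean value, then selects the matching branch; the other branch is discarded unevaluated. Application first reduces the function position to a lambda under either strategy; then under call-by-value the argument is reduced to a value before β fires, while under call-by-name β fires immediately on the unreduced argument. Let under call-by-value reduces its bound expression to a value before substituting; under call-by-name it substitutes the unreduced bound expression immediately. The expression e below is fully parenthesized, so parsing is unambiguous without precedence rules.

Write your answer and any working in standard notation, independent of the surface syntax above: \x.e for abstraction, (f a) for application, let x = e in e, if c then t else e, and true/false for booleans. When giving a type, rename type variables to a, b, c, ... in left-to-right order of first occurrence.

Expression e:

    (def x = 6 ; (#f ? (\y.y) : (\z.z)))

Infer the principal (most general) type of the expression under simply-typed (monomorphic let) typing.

Answer: a -> a

Working:
let x : Int
  unify Bool ~ Bool
y : a
\y._ : a -> a
z : b
\z._ : b -> b
  unify a -> a ~ b -> b
  unify a ~ b
  unify b ~ b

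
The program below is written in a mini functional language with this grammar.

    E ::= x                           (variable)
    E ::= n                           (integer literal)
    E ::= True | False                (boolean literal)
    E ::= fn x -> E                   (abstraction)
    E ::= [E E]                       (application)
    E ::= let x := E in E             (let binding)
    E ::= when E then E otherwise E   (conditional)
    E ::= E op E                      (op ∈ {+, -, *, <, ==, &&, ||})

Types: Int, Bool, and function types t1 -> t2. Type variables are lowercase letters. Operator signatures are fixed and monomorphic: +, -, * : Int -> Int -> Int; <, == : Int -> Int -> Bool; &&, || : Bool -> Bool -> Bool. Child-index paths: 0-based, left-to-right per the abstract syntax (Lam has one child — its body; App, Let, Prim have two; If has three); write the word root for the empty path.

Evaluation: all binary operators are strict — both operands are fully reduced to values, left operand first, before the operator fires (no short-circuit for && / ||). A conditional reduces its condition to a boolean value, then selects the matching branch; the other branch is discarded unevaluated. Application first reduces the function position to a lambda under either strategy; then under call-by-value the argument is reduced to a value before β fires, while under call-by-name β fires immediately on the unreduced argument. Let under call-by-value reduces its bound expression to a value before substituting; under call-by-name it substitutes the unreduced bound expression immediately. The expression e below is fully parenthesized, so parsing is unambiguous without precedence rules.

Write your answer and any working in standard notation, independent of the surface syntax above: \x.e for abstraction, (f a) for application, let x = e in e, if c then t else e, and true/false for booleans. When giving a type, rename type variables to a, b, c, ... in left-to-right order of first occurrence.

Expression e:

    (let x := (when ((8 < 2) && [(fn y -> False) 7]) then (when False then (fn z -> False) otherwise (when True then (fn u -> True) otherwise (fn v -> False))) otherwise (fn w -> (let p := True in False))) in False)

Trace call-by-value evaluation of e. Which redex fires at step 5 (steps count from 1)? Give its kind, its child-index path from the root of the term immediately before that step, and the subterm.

Answer: let at root : (let x = (\w.(let p = true in false)) in false)

Trace:
step 0: (let x = (if ((8 < 2) && ((\y.false) 7)) then (if false then (\z.false) else (if true then (\u.true) else (\v.false))) else (\w.(let p = true in false))) in false)
step 1: [delta@0.0.0] (let x = (if (false && ((\y.false) 7)) then (if false then (\z.false) else (if true then (\u.true) else (\v.false))) else (\w.(let p = true in false))) in false)
step 2: [beta@0.0.1] (let x = (if (false && false) then (if false then (\z.false) else (if true then (\u.true) else (\v.false))) else (\w.(let p = true in false))) in false)
step 3: [delta@0.0] (let x = (if false then (if false then (\z.false) else (if true then (\u.true) else (\v.false))) else (\w.(let p = true in false))) in false)
step 4: [if@0] (let x = (\w.(let p = true in false)) in false)
step 5: [let@root] false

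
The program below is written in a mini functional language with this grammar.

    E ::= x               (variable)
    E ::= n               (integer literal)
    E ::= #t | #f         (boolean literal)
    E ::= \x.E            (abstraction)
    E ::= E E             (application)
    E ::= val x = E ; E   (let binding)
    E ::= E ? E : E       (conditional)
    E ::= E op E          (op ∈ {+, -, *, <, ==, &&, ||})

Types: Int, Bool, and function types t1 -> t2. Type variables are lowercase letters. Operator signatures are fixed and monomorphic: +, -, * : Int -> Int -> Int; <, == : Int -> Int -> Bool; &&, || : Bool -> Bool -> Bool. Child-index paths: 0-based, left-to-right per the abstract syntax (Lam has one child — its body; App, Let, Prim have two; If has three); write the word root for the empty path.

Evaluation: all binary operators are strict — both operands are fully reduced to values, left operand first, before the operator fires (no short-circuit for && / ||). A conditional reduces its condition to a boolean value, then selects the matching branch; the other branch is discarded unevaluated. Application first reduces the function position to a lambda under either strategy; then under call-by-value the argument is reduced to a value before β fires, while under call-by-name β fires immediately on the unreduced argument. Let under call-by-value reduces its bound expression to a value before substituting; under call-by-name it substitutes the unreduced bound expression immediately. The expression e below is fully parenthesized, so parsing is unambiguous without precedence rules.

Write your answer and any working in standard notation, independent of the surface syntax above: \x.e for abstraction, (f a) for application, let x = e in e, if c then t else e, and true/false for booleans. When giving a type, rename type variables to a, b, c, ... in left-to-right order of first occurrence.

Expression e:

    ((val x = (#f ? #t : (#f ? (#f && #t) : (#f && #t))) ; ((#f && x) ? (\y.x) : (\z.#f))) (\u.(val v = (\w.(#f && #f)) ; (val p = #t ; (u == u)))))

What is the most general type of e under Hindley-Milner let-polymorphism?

Answer: Bool

Derivation:
  unify Bool ~ Bool
  unify Bool ~ Bool
  unify Bool ~ Bool
  unify Bool ~ Bool
  unify Bool ~ Bool
  unify Bool ~ Bool
  unify Bool ~ Bool
  unify Bool ~ Bool
let x : Bool
  unify Bool ~ Bool
x : Bool
  unify Bool ~ Bool
  unify Bool ~ Bool
x : Bool
\y._ : a -> Bool
\z._ : b -> Bool
  unify a -> Bool ~ b -> Bool
  unify a ~ b
  unify Bool ~ Bool
  unify Bool ~ Bool
  unify Bool ~ Bool
\w._ : d -> Bool
let v : forall. d -> Bool
let p : Bool
u : c
  unify c ~ Int
u : Int
  unify Int ~ Int
\u._ : Int -> Bool
  unify b -> Bool ~ (Int -> Bool) -> e
  unify b ~ Int -> Bool
  unify Bool ~ e
_ _ : Bool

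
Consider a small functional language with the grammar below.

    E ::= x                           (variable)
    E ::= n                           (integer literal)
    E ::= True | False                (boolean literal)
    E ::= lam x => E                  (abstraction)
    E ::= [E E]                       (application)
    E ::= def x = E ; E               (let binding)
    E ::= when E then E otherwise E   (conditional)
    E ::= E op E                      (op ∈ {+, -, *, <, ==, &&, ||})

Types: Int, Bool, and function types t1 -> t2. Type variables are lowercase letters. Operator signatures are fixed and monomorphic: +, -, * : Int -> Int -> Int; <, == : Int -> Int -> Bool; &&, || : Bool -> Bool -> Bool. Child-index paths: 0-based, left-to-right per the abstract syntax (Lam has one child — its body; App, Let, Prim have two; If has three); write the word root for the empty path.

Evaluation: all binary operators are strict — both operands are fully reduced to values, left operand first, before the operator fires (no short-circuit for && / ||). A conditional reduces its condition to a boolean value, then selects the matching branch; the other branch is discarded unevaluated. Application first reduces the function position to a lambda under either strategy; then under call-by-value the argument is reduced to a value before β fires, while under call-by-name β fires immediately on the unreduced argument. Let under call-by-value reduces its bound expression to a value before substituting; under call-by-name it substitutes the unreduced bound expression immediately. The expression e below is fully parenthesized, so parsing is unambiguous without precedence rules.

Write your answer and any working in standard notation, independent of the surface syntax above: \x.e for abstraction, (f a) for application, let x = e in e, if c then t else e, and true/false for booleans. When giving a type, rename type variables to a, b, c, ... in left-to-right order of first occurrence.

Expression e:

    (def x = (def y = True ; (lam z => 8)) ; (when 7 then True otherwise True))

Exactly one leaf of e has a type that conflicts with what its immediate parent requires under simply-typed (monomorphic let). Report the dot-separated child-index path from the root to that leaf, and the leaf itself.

Trace:
let y : Bool
\z._ : a -> Int
let x : a -> Int
  unify Int ~ Bool
  FAIL: mismatch Int ~ Bool

Answer: 1.0 : 7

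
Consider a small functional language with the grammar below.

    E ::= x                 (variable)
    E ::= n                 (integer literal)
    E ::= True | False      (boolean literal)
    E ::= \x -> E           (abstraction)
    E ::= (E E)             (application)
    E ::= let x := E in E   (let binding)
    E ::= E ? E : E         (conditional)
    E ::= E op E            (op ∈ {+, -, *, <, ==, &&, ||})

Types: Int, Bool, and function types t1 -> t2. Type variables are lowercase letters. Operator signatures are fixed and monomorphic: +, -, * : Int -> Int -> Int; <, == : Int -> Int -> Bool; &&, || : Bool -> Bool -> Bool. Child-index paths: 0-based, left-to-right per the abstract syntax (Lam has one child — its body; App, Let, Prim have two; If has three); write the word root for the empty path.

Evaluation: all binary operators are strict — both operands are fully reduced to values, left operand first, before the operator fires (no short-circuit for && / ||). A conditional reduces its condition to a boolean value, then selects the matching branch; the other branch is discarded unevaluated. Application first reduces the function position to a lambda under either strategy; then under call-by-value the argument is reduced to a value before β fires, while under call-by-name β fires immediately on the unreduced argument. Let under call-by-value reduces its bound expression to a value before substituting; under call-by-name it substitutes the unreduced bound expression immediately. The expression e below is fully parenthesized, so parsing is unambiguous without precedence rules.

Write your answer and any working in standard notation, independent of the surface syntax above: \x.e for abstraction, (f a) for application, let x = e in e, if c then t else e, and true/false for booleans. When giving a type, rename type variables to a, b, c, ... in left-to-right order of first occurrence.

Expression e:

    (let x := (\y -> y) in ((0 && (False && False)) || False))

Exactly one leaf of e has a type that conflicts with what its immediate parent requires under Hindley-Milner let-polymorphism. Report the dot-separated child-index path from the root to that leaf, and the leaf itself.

Answer: 1.0.0 : 0

Derivation:
y : a
\y._ : a -> a
let x : forall. a -> a
  unify Int ~ Bool
  FAIL: mismatch Int ~ Bool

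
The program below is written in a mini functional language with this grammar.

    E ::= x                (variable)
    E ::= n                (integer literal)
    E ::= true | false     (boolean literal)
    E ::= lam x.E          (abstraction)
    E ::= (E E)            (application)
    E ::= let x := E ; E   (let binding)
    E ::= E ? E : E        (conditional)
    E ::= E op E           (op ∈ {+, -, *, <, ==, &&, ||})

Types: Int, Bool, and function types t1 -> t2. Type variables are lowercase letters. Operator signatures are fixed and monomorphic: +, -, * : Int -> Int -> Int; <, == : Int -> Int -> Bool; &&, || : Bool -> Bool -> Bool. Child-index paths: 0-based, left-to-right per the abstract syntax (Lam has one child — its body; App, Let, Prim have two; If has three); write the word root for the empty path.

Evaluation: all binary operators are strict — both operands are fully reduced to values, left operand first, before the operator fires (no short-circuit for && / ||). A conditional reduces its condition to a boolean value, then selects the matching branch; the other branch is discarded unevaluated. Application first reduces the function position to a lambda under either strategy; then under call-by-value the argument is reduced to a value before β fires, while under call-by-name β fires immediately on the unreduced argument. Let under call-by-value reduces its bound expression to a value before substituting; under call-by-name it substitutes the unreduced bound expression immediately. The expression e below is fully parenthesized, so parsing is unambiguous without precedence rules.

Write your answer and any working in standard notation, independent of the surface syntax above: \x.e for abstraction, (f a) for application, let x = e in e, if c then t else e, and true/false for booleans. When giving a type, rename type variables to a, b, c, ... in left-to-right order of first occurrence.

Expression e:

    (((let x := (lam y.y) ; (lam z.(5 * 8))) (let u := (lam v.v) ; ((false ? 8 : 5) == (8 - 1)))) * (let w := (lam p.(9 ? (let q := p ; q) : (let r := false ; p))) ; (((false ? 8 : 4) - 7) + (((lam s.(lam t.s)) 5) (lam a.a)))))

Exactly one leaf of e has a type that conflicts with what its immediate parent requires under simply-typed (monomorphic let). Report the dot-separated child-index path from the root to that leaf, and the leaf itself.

Answer: 1.0.0.0 : 9

Working:
y : a
\y._ : a -> a
let x : a -> a
  unify Int ~ Int
  unify Int ~ Int
\z._ : b -> Int
v : c
\v._ : c -> c
let u : c -> c
  unify Bool ~ Bool
  unify Int ~ Int
  unify Int ~ Int
  unify Int ~ Int
  unify Int ~ Int
  unify Int ~ Int
  unify b -> Int ~ Bool -> d
  unify b ~ Bool
  unify Int ~ d
_ _ : Int
  unify Int ~ Int
  unify Int ~ Bool
  FAIL: mismatch Int ~ Bool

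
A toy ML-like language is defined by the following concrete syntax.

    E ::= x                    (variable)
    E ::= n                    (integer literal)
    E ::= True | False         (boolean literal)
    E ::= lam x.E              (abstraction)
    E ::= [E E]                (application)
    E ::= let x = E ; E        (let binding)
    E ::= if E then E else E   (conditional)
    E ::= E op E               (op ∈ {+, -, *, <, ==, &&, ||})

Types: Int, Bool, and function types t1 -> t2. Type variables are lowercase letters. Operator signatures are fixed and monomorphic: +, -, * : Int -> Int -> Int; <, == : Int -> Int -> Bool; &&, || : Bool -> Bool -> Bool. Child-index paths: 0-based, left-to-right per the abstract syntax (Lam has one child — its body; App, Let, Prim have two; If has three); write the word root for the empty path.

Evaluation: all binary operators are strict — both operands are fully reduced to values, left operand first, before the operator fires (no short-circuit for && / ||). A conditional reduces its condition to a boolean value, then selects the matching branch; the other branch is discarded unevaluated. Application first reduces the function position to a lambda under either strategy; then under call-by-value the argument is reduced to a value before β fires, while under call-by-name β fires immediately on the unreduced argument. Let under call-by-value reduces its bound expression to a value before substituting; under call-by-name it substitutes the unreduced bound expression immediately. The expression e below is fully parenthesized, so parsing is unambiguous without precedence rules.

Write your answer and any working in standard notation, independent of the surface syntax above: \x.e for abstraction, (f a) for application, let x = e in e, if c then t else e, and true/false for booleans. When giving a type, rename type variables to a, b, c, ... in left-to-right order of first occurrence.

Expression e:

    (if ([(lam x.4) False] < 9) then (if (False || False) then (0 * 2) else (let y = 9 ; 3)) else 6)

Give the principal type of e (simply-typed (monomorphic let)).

Working:
\x._ : a -> Int
  unify a -> Int ~ Bool -> b
  unify a ~ Bool
  unify Int ~ b
_ _ : Int
  unify Int ~ Int
  unify Int ~ Int
  unify Bool ~ Bool
  unify Bool ~ Bool
  unify Bool ~ Bool
  unify Bool ~ Bool
  unify Int ~ Int
  unify Int ~ Int
let y : Int
  unify Int ~ Int
  unify Int ~ Int

Answer: Int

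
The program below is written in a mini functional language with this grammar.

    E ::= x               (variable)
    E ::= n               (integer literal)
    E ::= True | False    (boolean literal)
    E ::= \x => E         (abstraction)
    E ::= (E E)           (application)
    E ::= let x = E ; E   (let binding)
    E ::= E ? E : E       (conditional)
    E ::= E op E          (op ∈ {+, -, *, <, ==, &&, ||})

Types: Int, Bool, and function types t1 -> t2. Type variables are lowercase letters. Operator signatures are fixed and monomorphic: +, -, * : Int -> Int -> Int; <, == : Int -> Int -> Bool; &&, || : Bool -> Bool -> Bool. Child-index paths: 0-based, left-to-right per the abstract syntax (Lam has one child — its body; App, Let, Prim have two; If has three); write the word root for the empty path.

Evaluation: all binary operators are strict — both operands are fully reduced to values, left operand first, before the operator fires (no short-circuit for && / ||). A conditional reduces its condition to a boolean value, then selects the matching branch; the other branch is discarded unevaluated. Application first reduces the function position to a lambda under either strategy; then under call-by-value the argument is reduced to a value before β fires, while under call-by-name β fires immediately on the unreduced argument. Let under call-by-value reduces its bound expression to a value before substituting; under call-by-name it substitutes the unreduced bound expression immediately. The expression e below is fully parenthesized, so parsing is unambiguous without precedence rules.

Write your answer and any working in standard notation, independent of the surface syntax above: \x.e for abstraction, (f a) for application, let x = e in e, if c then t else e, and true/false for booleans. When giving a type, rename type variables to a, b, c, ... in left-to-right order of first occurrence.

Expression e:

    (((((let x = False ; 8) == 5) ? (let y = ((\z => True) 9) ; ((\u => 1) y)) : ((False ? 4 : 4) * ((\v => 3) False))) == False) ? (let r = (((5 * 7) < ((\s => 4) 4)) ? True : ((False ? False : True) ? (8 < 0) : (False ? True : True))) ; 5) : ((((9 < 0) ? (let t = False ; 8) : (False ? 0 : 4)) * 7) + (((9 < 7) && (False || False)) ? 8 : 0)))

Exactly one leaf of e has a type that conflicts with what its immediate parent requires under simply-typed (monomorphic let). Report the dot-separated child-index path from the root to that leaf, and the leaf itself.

Derivation:
let x : Bool
  unify Int ~ Int
  unify Int ~ Int
  unify Bool ~ Bool
\z._ : a -> Bool
  unify a -> Bool ~ Int -> b
  unify a ~ Int
  unify Bool ~ b
_ _ : Bool
let y : Bool
\u._ : c -> Int
y : Bool
  unify c -> Int ~ Bool -> d
  unify c ~ Bool
  unify Int ~ d
_ _ : Int
  unify Bool ~ Bool
  unify Int ~ Int
  unify Int ~ Int
\v._ : e -> Int
  unify e -> Int ~ Bool -> f
  unify e ~ Bool
  unify Int ~ f
_ _ : Int
  unify Int ~ Int
  unify Int ~ Int
  unify Int ~ Int
  unify Bool ~ Int
  FAIL: mismatch Bool ~ Int

Answer: 0.1 : false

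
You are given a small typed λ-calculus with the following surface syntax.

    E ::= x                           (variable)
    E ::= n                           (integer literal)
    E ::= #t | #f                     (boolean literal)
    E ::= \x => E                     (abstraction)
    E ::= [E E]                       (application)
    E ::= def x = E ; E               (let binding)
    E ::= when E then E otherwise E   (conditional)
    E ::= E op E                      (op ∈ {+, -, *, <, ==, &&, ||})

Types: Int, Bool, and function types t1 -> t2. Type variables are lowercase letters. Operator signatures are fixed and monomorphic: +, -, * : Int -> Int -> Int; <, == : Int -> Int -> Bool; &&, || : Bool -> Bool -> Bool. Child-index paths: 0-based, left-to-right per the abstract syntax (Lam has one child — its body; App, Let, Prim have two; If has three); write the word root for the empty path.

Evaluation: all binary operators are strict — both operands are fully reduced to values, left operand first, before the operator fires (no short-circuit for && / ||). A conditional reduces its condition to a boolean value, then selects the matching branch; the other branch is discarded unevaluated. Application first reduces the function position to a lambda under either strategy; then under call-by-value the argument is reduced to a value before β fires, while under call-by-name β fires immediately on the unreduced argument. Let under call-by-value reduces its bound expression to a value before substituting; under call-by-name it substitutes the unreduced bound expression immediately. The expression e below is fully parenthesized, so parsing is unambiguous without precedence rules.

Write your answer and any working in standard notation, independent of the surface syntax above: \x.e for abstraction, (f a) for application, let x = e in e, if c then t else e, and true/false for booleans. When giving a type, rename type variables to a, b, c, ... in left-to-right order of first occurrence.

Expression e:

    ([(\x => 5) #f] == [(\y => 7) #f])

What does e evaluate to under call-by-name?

Answer: false

Working:
step 0: (((\x.5) false) == ((\y.7) false))
step 1: [beta@0] (5 == ((\y.7) false))
step 2: [beta@1] (5 == 7)
step 3: [delta@root] false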